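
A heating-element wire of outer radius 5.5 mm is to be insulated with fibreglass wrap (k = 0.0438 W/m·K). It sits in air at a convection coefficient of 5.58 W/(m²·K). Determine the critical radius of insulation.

For a cylinder r_cr = k/h = 0.0438/5.58
r_cr = 7.85 mm; since the bare radius (5.5 mm) is below r_cr, adding a thin layer of insulation will *increase* heat loss.

r_cr ≈ 7.85 mm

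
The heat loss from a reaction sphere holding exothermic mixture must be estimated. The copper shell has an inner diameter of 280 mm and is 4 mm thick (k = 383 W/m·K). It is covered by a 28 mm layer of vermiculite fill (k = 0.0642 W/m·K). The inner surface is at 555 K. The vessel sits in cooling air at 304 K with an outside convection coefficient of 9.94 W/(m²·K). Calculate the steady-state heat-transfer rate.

Spherical conduction: R = (1/r_in − 1/r_out)/(4πk) per layer; series-sum.
R_copper shell = (1/0.14 − 1/0.144)/(4π×383) = 4.123×10^-5 K/W
R_vermiculite fill = (1/0.144 − 1/0.172)/(4π×0.0642) = 1.401 K/W
R_outer film = 1/(h·4πr_o²) = 1/(9.94×4π×0.172²) = 0.2706 K/W
R_total = 1.672 K/W
Q = ΔT/R_total = 251/1.672

Q ≈ 150 W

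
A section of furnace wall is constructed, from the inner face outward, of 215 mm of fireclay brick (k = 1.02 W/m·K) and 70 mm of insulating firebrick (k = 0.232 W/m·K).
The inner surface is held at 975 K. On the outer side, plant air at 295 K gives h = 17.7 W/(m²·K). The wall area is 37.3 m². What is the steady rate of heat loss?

Q ≈ 44600 W

Using the resistance-network approach (series):
R_fireclay brick = L/(kA) = 0.215/(1.02×37.3) = 0.005651 K/W
R_insulating firebrick = L/(kA) = 0.07/(0.232×37.3) = 0.008089 K/W
R_outer film = 1/(h_o·A) = 1/(17.7×37.3) = 0.001515 K/W
R_total = 0.01525 K/W
Q = ΔT / R_total = 680 / 0.01525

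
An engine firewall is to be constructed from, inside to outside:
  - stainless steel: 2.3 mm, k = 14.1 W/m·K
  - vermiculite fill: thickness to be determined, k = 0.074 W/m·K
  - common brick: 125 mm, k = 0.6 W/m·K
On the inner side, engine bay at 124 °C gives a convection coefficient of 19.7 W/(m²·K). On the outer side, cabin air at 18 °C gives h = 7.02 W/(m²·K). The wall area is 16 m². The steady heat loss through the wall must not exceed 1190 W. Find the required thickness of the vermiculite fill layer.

L ≈ 75.7 mm

Thermal resistances in series:
R_inner film = 1/(h_i·A) = 1/(19.7×16) = 0.003173 K/W
R_stainless steel = L/(kA) = 0.0023/(14.1×16) = 1.02×10^-5 K/W
R_common brick = L/(kA) = 0.125/(0.6×16) = 0.01302 K/W
R_outer film = 1/(h_o·A) = 1/(7.02×16) = 0.008903 K/W
Sum of the known resistances R_other = 0.02511 K/W
Required total resistance R_tot = ΔT/Q_allow = 106/1190 = 0.08908 K/W
R_vermiculite fill = R_tot − R_other = 0.06397 K/W
L = R·k·A = 0.06397×0.074×16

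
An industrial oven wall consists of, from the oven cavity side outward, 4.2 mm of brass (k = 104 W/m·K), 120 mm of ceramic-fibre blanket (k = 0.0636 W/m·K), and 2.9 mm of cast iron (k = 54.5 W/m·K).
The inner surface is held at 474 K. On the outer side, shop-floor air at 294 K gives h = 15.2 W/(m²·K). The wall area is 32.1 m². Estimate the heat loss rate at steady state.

Using the resistance-network approach (series):
R_brass = L/(kA) = 0.0042/(104×32.1) = 1.258×10^-6 K/W
R_ceramic-fibre blanket = L/(kA) = 0.12/(0.0636×32.1) = 0.05878 K/W
R_cast iron = L/(kA) = 0.0029/(54.5×32.1) = 1.658×10^-6 K/W
R_outer film = 1/(h_o·A) = 1/(15.2×32.1) = 0.00205 K/W
R_total = 0.06083 K/W
Q = ΔT / R_total = 180 / 0.06083

Q ≈ 2960 W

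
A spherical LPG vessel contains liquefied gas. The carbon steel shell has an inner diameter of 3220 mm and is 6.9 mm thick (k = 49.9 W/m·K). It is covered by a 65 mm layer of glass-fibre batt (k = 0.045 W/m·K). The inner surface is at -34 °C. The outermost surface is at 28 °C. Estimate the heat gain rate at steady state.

Q ≈ 1470 W

Spherical conduction: R = (1/r_in − 1/r_out)/(4πk) per layer; series-sum.
R_carbon steel shell = (1/1.61 − 1/1.6169)/(4π×49.9) = 4.227×10^-6 K/W
R_glass-fibre batt = (1/1.6169 − 1/1.6819)/(4π×0.045) = 0.04227 K/W
R_total = 0.04227 K/W
Q = ΔT/R_total = 62/0.04227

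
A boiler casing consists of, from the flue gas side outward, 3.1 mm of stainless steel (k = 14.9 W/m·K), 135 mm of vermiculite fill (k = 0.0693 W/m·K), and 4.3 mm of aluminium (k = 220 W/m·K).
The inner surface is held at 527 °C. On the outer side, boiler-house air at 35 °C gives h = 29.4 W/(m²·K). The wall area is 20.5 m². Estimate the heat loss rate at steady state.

Q ≈ 5090 W

Model the wall as resistances in series:
R_stainless steel = L/(kA) = 0.0031/(14.9×20.5) = 1.015×10^-5 K/W
R_vermiculite fill = L/(kA) = 0.135/(0.0693×20.5) = 0.09503 K/W
R_aluminium = L/(kA) = 0.0043/(220×20.5) = 9.534×10^-7 K/W
R_outer film = 1/(h_o·A) = 1/(29.4×20.5) = 0.001659 K/W
R_total = 0.0967 K/W
Q = ΔT / R_total = 492 / 0.0967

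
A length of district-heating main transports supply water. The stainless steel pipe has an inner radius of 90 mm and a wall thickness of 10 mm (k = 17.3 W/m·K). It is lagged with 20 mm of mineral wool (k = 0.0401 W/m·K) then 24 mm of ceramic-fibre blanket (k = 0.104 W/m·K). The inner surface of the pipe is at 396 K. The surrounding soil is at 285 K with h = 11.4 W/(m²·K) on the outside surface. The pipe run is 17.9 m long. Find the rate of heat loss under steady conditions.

Treating each annulus and film as a series resistance:
R_stainless steel pipe wall = ln(100/90)/(2π×17.3×17.9) = 5.415×10^-5 K/W
R_mineral wool = ln(120/100)/(2π×0.0401×17.9) = 0.04043 K/W
R_ceramic-fibre blanket = ln(144/120)/(2π×0.104×17.9) = 0.01559 K/W
R_outer film = 1/(h_o·2πr_oL) = 1/(11.4×2π×0.144×17.9) = 0.005416 K/W
R_total = 0.06148 K/W
Q = ΔT/R_total = 111/0.06148

Q ≈ 1810 W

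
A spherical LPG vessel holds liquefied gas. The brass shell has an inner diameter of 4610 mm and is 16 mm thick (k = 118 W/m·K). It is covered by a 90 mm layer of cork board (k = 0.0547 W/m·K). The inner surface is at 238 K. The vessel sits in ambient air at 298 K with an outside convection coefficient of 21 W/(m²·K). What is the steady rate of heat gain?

Q ≈ 2490 W

Radial (spherical) resistances in series:
R_brass shell = (1/2.305 − 1/2.321)/(4π×118) = 2.017×10^-6 K/W
R_cork board = (1/2.321 − 1/2.411)/(4π×0.0547) = 0.0234 K/W
R_outer film = 1/(h·4πr_o²) = 1/(21×4π×2.411²) = 6.519×10^-4 K/W
R_total = 0.02405 K/W
Q = ΔT/R_total = 60/0.02405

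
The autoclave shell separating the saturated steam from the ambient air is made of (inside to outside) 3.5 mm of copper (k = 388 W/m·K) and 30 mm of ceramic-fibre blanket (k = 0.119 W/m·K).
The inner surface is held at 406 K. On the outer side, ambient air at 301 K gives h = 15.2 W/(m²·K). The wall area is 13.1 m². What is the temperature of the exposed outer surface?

Thermal resistances in series:
R_copper = L/(kA) = 0.0035/(388×13.1) = 6.886×10^-7 K/W
R_ceramic-fibre blanket = L/(kA) = 0.03/(0.119×13.1) = 0.01924 K/W
R_outer film = 1/(h_o·A) = 1/(15.2×13.1) = 0.005022 K/W
R_total = 0.02427 K/W;  Q = ΔT/R_total = 105/0.02427 = 4327 W
T_interface = T_inner − Q·ΣR(inner→interface) = 406 − 4330×0.01925

T ≈ 323 K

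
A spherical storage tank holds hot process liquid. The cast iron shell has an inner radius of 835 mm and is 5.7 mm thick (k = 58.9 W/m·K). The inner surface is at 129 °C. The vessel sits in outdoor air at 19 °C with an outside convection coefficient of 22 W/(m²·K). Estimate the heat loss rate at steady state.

Spherical conduction: R = (1/r_in − 1/r_out)/(4πk) per layer; series-sum.
R_cast iron shell = (1/0.835 − 1/0.8407)/(4π×58.9) = 1.097×10^-5 K/W
R_outer film = 1/(h·4πr_o²) = 1/(22×4π×0.8407²) = 0.005118 K/W
R_total = 0.005129 K/W
Q = ΔT/R_total = 110/0.005129

Q ≈ 21400 W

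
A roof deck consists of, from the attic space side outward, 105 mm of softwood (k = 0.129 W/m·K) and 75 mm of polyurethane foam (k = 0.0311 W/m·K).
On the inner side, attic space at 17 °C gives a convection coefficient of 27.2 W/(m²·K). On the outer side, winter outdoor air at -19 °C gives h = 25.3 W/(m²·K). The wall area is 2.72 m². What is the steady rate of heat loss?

Model the wall as resistances in series:
R_inner film = 1/(h_i·A) = 1/(27.2×2.72) = 0.01352 K/W
R_softwood = L/(kA) = 0.105/(0.129×2.72) = 0.2992 K/W
R_polyurethane foam = L/(kA) = 0.075/(0.0311×2.72) = 0.8866 K/W
R_outer film = 1/(h_o·A) = 1/(25.3×2.72) = 0.01453 K/W
R_total = 1.214 K/W
Q = ΔT / R_total = 36 / 1.214

Q ≈ 29.7 W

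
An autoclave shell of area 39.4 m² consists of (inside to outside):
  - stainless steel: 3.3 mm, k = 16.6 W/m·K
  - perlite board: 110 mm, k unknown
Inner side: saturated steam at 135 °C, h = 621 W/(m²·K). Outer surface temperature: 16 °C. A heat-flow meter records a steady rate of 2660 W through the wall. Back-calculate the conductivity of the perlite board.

Model the wall as resistances in series:
R_inner film = 1/(h_i·A) = 1/(621×39.4) = 4.087×10^-5 K/W
R_stainless steel = L/(kA) = 0.0033/(16.6×39.4) = 5.046×10^-6 K/W
Sum of known resistances R_other = 4.592×10^-5 K/W
Total R = ΔT/Q = 119/2660 = 0.04474 K/W
R_perlite board = R_total − R_other = 0.04469 K/W
k = L/(R·A) = 0.11/(0.04469×39.4)

k ≈ 0.0625 W/(m·K)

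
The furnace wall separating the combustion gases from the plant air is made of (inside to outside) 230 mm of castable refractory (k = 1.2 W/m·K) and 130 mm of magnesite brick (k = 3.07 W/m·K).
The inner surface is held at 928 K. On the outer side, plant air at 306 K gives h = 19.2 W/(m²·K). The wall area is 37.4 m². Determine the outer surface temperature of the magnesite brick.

Series thermal resistances:
R_castable refractory = L/(kA) = 0.23/(1.2×37.4) = 0.005125 K/W
R_magnesite brick = L/(kA) = 0.13/(3.07×37.4) = 0.001132 K/W
R_outer film = 1/(h_o·A) = 1/(19.2×37.4) = 0.001393 K/W
R_total = 0.00765 K/W;  Q = ΔT/R_total = 622/0.00765 = 81310 W
T_interface = T_inner − Q·ΣR(inner→interface) = 928 − 81300×0.006257

T ≈ 419 K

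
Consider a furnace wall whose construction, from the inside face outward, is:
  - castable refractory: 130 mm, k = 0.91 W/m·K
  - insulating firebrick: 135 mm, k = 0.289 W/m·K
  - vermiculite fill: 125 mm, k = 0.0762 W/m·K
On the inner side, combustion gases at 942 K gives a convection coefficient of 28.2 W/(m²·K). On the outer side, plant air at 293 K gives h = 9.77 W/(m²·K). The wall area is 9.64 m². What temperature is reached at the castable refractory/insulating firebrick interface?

Model the wall as resistances in series:
R_inner film = 1/(h_i·A) = 1/(28.2×9.64) = 0.003679 K/W
R_castable refractory = L/(kA) = 0.13/(0.91×9.64) = 0.01482 K/W
R_insulating firebrick = L/(kA) = 0.135/(0.289×9.64) = 0.04846 K/W
R_vermiculite fill = L/(kA) = 0.125/(0.0762×9.64) = 0.1702 K/W
R_outer film = 1/(h_o·A) = 1/(9.77×9.64) = 0.01062 K/W
R_total = 0.2477 K/W;  Q = ΔT/R_total = 649/0.2477 = 2620 W
T_interface = T_inner − Q·ΣR(inner→interface) = 942 − 2620×0.0185

T ≈ 894 K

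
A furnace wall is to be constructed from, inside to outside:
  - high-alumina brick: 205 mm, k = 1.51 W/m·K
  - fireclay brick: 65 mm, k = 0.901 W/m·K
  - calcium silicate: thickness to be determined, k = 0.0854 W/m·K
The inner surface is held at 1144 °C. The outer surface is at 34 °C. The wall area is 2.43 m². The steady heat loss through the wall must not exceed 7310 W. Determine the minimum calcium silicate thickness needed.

L ≈ 13.8 mm

Model the wall as resistances in series:
R_high-alumina brick = L/(kA) = 0.205/(1.51×2.43) = 0.05587 K/W
R_fireclay brick = L/(kA) = 0.065/(0.901×2.43) = 0.02969 K/W
Sum of the known resistances R_other = 0.08556 K/W
Required total resistance R_tot = ΔT/Q_allow = 1110/7310 = 0.1518 K/W
R_calcium silicate = R_tot − R_other = 0.06629 K/W
L = R·k·A = 0.06629×0.0854×2.43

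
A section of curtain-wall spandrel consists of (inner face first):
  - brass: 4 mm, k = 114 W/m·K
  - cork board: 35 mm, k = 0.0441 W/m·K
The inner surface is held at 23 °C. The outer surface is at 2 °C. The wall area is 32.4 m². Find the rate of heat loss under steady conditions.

Q ≈ 857 W

Model the wall as resistances in series:
R_brass = L/(kA) = 0.004/(114×32.4) = 1.083×10^-6 K/W
R_cork board = L/(kA) = 0.035/(0.0441×32.4) = 0.0245 K/W
R_total = 0.0245 K/W
Q = ΔT / R_total = 21 / 0.0245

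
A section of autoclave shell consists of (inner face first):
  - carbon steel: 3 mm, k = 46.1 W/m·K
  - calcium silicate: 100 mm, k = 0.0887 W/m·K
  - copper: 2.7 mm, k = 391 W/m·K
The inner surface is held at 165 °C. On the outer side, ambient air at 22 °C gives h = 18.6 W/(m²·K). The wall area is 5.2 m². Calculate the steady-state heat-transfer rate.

Using the resistance-network approach (series):
R_carbon steel = L/(kA) = 0.003/(46.1×5.2) = 1.251×10^-5 K/W
R_calcium silicate = L/(kA) = 0.1/(0.0887×5.2) = 0.2168 K/W
R_copper = L/(kA) = 0.0027/(391×5.2) = 1.328×10^-6 K/W
R_outer film = 1/(h_o·A) = 1/(18.6×5.2) = 0.01034 K/W
R_total = 0.2272 K/W
Q = ΔT / R_total = 143 / 0.2272

Q ≈ 630 W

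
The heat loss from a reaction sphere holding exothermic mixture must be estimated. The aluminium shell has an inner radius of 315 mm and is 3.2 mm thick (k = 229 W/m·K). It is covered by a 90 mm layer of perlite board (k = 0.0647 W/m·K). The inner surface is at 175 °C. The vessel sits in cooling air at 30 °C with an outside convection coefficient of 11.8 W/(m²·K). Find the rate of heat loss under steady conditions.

Q ≈ 162 W

For a spherical shell R = (1/r₁ − 1/r₂)/(4πk); film R = 1/(h·4πr²). In series:
R_aluminium shell = (1/0.315 − 1/0.3182)/(4π×229) = 1.109×10^-5 K/W
R_perlite board = (1/0.3182 − 1/0.4082)/(4π×0.0647) = 0.8522 K/W
R_outer film = 1/(h·4πr_o²) = 1/(11.8×4π×0.4082²) = 0.04047 K/W
R_total = 0.8927 K/W
Q = ΔT/R_total = 145/0.8927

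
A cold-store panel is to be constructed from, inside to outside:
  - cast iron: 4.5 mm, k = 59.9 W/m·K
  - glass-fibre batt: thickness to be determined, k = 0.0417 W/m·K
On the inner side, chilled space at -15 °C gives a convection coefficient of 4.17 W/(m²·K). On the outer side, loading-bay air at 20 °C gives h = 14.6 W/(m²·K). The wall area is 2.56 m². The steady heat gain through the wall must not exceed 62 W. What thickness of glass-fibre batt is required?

Series thermal resistances:
R_inner film = 1/(h_i·A) = 1/(4.17×2.56) = 0.09368 K/W
R_cast iron = L/(kA) = 0.0045/(59.9×2.56) = 2.935×10^-5 K/W
R_outer film = 1/(h_o·A) = 1/(14.6×2.56) = 0.02676 K/W
Sum of the known resistances R_other = 0.1205 K/W
Required total resistance R_tot = ΔT/Q_allow = 35/62 = 0.5645 K/W
R_glass-fibre batt = R_tot − R_other = 0.4441 K/W
L = R·k·A = 0.4441×0.0417×2.56

L ≈ 47.4 mm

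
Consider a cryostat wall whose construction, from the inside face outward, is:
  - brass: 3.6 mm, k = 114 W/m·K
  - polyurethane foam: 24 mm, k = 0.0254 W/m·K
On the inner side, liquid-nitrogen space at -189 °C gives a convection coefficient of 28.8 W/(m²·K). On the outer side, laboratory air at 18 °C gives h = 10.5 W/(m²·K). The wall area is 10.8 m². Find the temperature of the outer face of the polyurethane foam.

Thermal resistances in series:
R_inner film = 1/(h_i·A) = 1/(28.8×10.8) = 0.003215 K/W
R_brass = L/(kA) = 0.0036/(114×10.8) = 2.924×10^-6 K/W
R_polyurethane foam = L/(kA) = 0.024/(0.0254×10.8) = 0.08749 K/W
R_outer film = 1/(h_o·A) = 1/(10.5×10.8) = 0.008818 K/W
R_total = 0.09953 K/W;  Q = ΔT/R_total = 207/0.09953 = 2080 W
T_interface = T_inner + Q·ΣR(inner→interface) = -189 + 2080×0.09071

T ≈ -0.341 °C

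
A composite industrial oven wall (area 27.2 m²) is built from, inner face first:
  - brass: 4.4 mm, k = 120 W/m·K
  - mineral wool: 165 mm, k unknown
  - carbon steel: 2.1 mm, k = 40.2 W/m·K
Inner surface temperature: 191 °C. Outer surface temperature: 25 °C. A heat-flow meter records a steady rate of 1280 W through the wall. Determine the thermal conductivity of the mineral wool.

Series thermal resistances:
R_brass = L/(kA) = 0.0044/(120×27.2) = 1.348×10^-6 K/W
R_carbon steel = L/(kA) = 0.0021/(40.2×27.2) = 1.921×10^-6 K/W
Sum of known resistances R_other = 3.269×10^-6 K/W
Total R = ΔT/Q = 166/1280 = 0.1297 K/W
R_mineral wool = R_total − R_other = 0.1297 K/W
k = L/(R·A) = 0.165/(0.1297×27.2)

k ≈ 0.0468 W/(m·K)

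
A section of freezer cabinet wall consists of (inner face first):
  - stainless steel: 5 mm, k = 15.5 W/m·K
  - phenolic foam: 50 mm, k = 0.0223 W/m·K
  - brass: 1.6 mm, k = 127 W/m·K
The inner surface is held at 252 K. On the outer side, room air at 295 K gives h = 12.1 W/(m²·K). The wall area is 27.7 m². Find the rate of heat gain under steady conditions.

Q ≈ 512 W

Series thermal resistances:
R_stainless steel = L/(kA) = 0.005/(15.5×27.7) = 1.165×10^-5 K/W
R_phenolic foam = L/(kA) = 0.05/(0.0223×27.7) = 0.08094 K/W
R_brass = L/(kA) = 0.0016/(127×27.7) = 4.548×10^-7 K/W
R_outer film = 1/(h_o·A) = 1/(12.1×27.7) = 0.002984 K/W
R_total = 0.08394 K/W
Q = ΔT / R_total = 43 / 0.08394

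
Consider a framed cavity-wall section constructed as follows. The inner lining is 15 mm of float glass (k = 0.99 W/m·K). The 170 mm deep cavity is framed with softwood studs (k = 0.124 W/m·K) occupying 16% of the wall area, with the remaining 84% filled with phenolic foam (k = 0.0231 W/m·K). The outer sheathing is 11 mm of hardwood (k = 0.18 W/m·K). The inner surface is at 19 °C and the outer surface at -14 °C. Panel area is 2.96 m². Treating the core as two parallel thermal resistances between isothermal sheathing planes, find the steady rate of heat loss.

Sheathing layers in series; stud and cavity paths in parallel between them.
R_inner = 0.015/(0.99×2.96) = 0.005119 K/W
R_stud  = 0.17/(0.124×0.16×2.96) = 2.895 K/W
R_cav   = 0.17/(0.0231×0.84×2.96) = 2.96 K/W
1/R_core = 1/R_stud + 1/R_cav → R_core = 1.463 K/W
R_outer = 0.011/(0.18×2.96) = 0.02065 K/W
R_total = 1.489 K/W
Q = ΔT/R_total = 33/1.489

Q ≈ 22.2 W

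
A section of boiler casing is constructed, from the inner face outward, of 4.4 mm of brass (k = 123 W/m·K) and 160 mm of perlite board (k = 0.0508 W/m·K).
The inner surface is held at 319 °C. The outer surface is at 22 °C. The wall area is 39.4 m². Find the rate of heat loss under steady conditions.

Q ≈ 3720 W

Thermal resistances in series:
R_brass = L/(kA) = 0.0044/(123×39.4) = 9.079×10^-7 K/W
R_perlite board = L/(kA) = 0.16/(0.0508×39.4) = 0.07994 K/W
R_total = 0.07994 K/W
Q = ΔT / R_total = 297 / 0.07994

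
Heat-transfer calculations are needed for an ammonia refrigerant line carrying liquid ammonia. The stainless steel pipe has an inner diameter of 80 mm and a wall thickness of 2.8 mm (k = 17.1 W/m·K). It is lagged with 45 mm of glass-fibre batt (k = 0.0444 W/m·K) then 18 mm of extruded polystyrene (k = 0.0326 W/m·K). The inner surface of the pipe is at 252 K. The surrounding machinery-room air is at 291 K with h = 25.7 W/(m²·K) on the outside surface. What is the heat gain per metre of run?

q′ ≈ 11 W/m

Per-layer cylindrical resistances, series-summed:
R_stainless steel pipe wall = ln(42.8/40)/(2π×17.1×1) = 6.297×10^-4 K/W
R_glass-fibre batt = ln(87.8/42.8)/(2π×0.0444×1) = 2.576 K/W
R_extruded polystyrene = ln(105.8/87.8)/(2π×0.0326×1) = 0.9104 K/W
R_outer film = 1/(h_o·2πr_oL) = 1/(25.7×2π×0.1058×1) = 0.05853 K/W
R_total = 3.545 K/W
Q = ΔT/R_total = 39/3.545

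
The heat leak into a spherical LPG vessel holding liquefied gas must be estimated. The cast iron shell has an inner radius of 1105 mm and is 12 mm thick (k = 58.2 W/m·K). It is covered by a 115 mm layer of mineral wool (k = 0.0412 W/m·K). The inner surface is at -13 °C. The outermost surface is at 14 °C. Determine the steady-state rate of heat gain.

Radial (spherical) resistances in series:
R_cast iron shell = (1/1.105 − 1/1.117)/(4π×58.2) = 1.329×10^-5 K/W
R_mineral wool = (1/1.117 − 1/1.232)/(4π×0.0412) = 0.1614 K/W
R_total = 0.1614 K/W
Q = ΔT/R_total = 27/0.1614

Q ≈ 167 W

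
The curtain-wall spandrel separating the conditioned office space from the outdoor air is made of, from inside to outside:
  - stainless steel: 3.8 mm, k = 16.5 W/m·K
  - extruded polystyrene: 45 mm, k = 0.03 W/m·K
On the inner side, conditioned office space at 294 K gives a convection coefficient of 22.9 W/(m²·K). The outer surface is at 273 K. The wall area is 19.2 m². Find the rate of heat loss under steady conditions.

Q ≈ 261 W

Series thermal resistances:
R_inner film = 1/(h_i·A) = 1/(22.9×19.2) = 0.002274 K/W
R_stainless steel = L/(kA) = 0.0038/(16.5×19.2) = 1.199×10^-5 K/W
R_extruded polystyrene = L/(kA) = 0.045/(0.03×19.2) = 0.07812 K/W
R_total = 0.08041 K/W
Q = ΔT / R_total = 21 / 0.08041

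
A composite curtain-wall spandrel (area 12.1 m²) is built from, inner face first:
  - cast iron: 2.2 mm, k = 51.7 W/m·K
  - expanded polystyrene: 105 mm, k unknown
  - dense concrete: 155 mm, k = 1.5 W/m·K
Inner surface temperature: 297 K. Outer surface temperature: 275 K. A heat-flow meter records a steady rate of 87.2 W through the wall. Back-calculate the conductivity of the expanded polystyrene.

k ≈ 0.0356 W/(m·K)

Treating each layer as a thermal resistance in series:
R_cast iron = L/(kA) = 0.0022/(51.7×12.1) = 3.517×10^-6 K/W
R_dense concrete = L/(kA) = 0.155/(1.5×12.1) = 0.00854 K/W
Sum of known resistances R_other = 0.008543 K/W
Total R = ΔT/Q = 22/87.2 = 0.2523 K/W
R_expanded polystyrene = R_total − R_other = 0.2438 K/W
k = L/(R·A) = 0.105/(0.2438×12.1)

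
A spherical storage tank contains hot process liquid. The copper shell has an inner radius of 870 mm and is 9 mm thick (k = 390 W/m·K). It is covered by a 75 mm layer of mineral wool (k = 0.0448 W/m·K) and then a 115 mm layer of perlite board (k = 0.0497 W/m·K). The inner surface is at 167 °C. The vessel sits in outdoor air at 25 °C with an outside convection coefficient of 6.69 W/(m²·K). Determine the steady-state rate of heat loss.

Spherical conduction: R = (1/r_in − 1/r_out)/(4πk) per layer; series-sum.
R_copper shell = (1/0.87 − 1/0.879)/(4π×390) = 2.401×10^-6 K/W
R_mineral wool = (1/0.879 − 1/0.954)/(4π×0.0448) = 0.1589 K/W
R_perlite board = (1/0.954 − 1/1.069)/(4π×0.0497) = 0.1806 K/W
R_outer film = 1/(h·4πr_o²) = 1/(6.69×4π×1.069²) = 0.01041 K/W
R_total = 0.3498 K/W
Q = ΔT/R_total = 142/0.3498

Q ≈ 406 W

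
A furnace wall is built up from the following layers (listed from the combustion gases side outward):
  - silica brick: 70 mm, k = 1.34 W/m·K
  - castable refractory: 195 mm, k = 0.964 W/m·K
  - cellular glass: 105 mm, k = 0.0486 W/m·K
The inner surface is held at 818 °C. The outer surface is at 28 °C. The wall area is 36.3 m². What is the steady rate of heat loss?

Q ≈ 11900 W

Series thermal resistances:
R_silica brick = L/(kA) = 0.07/(1.34×36.3) = 0.001439 K/W
R_castable refractory = L/(kA) = 0.195/(0.964×36.3) = 0.005573 K/W
R_cellular glass = L/(kA) = 0.105/(0.0486×36.3) = 0.05952 K/W
R_total = 0.06653 K/W
Q = ΔT / R_total = 790 / 0.06653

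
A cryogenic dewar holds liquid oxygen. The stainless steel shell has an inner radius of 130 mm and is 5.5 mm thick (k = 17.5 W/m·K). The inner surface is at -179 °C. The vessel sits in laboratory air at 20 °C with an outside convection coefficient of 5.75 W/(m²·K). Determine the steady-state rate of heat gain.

Q ≈ 264 W

For a spherical shell R = (1/r₁ − 1/r₂)/(4πk); film R = 1/(h·4πr²). In series:
R_stainless steel shell = (1/0.13 − 1/0.1355)/(4π×17.5) = 0.00142 K/W
R_outer film = 1/(h·4πr_o²) = 1/(5.75×4π×0.1355²) = 0.7538 K/W
R_total = 0.7552 K/W
Q = ΔT/R_total = 199/0.7552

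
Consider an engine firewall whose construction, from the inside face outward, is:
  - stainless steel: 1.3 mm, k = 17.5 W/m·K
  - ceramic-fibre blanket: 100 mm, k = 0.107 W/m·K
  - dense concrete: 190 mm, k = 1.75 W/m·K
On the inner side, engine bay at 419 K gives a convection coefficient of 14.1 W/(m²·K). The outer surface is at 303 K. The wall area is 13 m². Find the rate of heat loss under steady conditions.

Q ≈ 1350 W

Series thermal resistances:
R_inner film = 1/(h_i·A) = 1/(14.1×13) = 0.005456 K/W
R_stainless steel = L/(kA) = 0.0013/(17.5×13) = 5.714×10^-6 K/W
R_ceramic-fibre blanket = L/(kA) = 0.1/(0.107×13) = 0.07189 K/W
R_dense concrete = L/(kA) = 0.19/(1.75×13) = 0.008352 K/W
R_total = 0.0857 K/W
Q = ΔT / R_total = 116 / 0.0857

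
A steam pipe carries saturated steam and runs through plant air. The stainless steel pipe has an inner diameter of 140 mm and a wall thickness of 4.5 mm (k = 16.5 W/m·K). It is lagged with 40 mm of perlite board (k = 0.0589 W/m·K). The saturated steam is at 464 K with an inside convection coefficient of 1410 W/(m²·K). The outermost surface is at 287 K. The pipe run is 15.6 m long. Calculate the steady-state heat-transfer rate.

Radial resistances (cylindrical: R_cond = ln(r_o/r_i)/(2πkL), R_conv = 1/(h·2πrL)):
R_inner film = 1/(h_i·2πr₁L) = 1/(1410×2π×0.07×15.6) = 1.034×10^-4 K/W
R_stainless steel pipe wall = ln(74.5/70)/(2π×16.5×15.6) = 3.852×10^-5 K/W
R_perlite board = ln(114.5/74.5)/(2π×0.0589×15.6) = 0.07444 K/W
R_total = 0.07458 K/W
Q = ΔT/R_total = 177/0.07458

Q ≈ 2370 W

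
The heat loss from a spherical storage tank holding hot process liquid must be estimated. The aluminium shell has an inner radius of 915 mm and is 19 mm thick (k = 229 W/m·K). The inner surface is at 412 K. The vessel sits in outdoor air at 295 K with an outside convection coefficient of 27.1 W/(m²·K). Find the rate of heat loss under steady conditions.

Q ≈ 34700 W

For a spherical shell R = (1/r₁ − 1/r₂)/(4πk); film R = 1/(h·4πr²). In series:
R_aluminium shell = (1/0.915 − 1/0.934)/(4π×229) = 7.726×10^-6 K/W
R_outer film = 1/(h·4πr_o²) = 1/(27.1×4π×0.934²) = 0.003366 K/W
R_total = 0.003374 K/W
Q = ΔT/R_total = 117/0.003374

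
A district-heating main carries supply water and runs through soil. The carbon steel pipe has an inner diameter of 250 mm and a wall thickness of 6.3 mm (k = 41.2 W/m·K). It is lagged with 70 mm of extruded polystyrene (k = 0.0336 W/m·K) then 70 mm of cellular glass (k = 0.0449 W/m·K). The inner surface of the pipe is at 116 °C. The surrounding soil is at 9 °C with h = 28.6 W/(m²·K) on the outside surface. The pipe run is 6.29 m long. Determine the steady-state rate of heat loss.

Cylindrical conduction, so R = ln(r₂/r₁)/(2πkL) per layer, in series:
R_carbon steel pipe wall = ln(131.3/125)/(2π×41.2×6.29) = 3.02×10^-5 K/W
R_extruded polystyrene = ln(201.3/131.3)/(2π×0.0336×6.29) = 0.3218 K/W
R_cellular glass = ln(271.3/201.3)/(2π×0.0449×6.29) = 0.1682 K/W
R_outer film = 1/(h_o·2πr_oL) = 1/(28.6×2π×0.2713×6.29) = 0.003261 K/W
R_total = 0.4933 K/W
Q = ΔT/R_total = 107/0.4933

Q ≈ 217 W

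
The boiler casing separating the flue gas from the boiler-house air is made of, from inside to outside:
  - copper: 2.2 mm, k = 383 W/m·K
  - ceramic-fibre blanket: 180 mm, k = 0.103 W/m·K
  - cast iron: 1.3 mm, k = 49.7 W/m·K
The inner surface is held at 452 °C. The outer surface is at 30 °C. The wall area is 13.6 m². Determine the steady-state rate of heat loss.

Thermal resistances in series:
R_copper = L/(kA) = 0.0022/(383×13.6) = 4.224×10^-7 K/W
R_ceramic-fibre blanket = L/(kA) = 0.18/(0.103×13.6) = 0.1285 K/W
R_cast iron = L/(kA) = 0.0013/(49.7×13.6) = 1.923×10^-6 K/W
R_total = 0.1285 K/W
Q = ΔT / R_total = 422 / 0.1285

Q ≈ 3280 W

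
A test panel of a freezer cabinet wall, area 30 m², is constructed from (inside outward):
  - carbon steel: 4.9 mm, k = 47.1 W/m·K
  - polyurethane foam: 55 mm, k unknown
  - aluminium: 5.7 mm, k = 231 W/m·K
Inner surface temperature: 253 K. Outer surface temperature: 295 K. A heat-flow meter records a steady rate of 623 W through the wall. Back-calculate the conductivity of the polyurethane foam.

Using the resistance-network approach (series):
R_carbon steel = L/(kA) = 0.0049/(47.1×30) = 3.468×10^-6 K/W
R_aluminium = L/(kA) = 0.0057/(231×30) = 8.225×10^-7 K/W
Sum of known resistances R_other = 4.29×10^-6 K/W
Total R = ΔT/Q = 42/623 = 0.06742 K/W
R_polyurethane foam = R_total − R_other = 0.06741 K/W
k = L/(R·A) = 0.055/(0.06741×30)

k ≈ 0.0272 W/(m·K)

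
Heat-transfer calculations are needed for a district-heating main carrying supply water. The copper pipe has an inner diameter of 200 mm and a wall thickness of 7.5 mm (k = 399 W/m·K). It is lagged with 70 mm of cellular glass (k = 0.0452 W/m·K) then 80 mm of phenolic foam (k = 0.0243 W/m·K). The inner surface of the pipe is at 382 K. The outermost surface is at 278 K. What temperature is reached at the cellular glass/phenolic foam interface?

T ≈ 338 K

Cylindrical conduction, so R = ln(r₂/r₁)/(2πkL) per layer, in series:
R_copper pipe wall = ln(107.5/100)/(2π×399×1) = 2.885×10^-5 K/W
R_cellular glass = ln(177.5/107.5)/(2π×0.0452×1) = 1.766 K/W
R_phenolic foam = ln(257.5/177.5)/(2π×0.0243×1) = 2.437 K/W
R_total = 4.203 K/W
Q = ΔT/R_total = 104/4.203
Q = 24.7 W/m
T_interface = T_inner − Q·ΣR(inner→interface) = 382 − 24.7×1.766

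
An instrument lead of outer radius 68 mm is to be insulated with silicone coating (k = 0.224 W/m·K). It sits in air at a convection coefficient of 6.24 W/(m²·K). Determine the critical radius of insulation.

r_cr ≈ 35.9 mm

For a cylinder r_cr = k/h = 0.224/6.24
r_cr = 35.9 mm; since the bare radius (68 mm) is above r_cr, any added insulation will reduce heat loss.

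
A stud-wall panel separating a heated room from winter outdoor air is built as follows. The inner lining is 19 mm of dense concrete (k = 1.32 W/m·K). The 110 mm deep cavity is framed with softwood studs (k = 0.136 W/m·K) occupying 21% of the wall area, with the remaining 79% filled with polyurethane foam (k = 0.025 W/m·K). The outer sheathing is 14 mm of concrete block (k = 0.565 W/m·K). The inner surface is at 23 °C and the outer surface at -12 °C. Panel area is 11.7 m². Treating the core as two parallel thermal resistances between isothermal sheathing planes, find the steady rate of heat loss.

Q ≈ 177 W

Sheathing layers in series; stud and cavity paths in parallel between them.
R_inner = 0.019/(1.32×11.7) = 0.00123 K/W
R_stud  = 0.11/(0.136×0.21×11.7) = 0.3292 K/W
R_cav   = 0.11/(0.025×0.79×11.7) = 0.476 K/W
1/R_core = 1/R_stud + 1/R_cav → R_core = 0.1946 K/W
R_outer = 0.014/(0.565×11.7) = 0.002118 K/W
R_total = 0.198 K/W
Q = ΔT/R_total = 35/0.198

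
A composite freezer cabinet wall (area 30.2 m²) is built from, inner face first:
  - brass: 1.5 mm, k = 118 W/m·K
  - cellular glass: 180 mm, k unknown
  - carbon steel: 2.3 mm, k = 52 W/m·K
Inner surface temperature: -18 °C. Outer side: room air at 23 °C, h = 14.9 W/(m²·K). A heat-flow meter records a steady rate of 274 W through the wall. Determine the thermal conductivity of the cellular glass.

k ≈ 0.0404 W/(m·K)

Using the resistance-network approach (series):
R_brass = L/(kA) = 0.0015/(118×30.2) = 4.209×10^-7 K/W
R_carbon steel = L/(kA) = 0.0023/(52×30.2) = 1.465×10^-6 K/W
R_outer film = 1/(h_o·A) = 1/(14.9×30.2) = 0.002222 K/W
Sum of known resistances R_other = 0.002224 K/W
Total R = ΔT/Q = 41/274 = 0.1496 K/W
R_cellular glass = R_total − R_other = 0.1474 K/W
k = L/(R·A) = 0.18/(0.1474×30.2)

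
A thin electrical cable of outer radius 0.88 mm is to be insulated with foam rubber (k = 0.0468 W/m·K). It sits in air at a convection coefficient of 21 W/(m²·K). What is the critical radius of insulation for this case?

r_cr ≈ 2.23 mm

For a cylinder r_cr = k/h = 0.0468/21
r_cr = 2.23 mm; since the bare radius (0.88 mm) is below r_cr, adding a thin layer of insulation will *increase* heat loss.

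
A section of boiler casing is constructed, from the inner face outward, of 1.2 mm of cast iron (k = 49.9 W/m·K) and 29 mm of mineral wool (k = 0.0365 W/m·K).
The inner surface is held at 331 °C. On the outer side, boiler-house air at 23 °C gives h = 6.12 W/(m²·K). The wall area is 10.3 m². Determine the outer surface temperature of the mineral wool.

T ≈ 75.5 °C

Series thermal resistances:
R_cast iron = L/(kA) = 0.0012/(49.9×10.3) = 2.335×10^-6 K/W
R_mineral wool = L/(kA) = 0.029/(0.0365×10.3) = 0.07714 K/W
R_outer film = 1/(h_o·A) = 1/(6.12×10.3) = 0.01586 K/W
R_total = 0.093 K/W;  Q = ΔT/R_total = 308/0.093 = 3312 W
T_interface = T_inner − Q·ΣR(inner→interface) = 331 − 3310×0.07714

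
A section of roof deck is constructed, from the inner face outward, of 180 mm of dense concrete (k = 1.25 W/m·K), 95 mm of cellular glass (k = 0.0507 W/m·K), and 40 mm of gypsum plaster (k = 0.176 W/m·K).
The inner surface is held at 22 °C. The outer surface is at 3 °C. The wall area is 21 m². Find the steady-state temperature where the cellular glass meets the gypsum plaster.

T ≈ 4.92 °C

Using the resistance-network approach (series):
R_dense concrete = L/(kA) = 0.18/(1.25×21) = 0.006857 K/W
R_cellular glass = L/(kA) = 0.095/(0.0507×21) = 0.08923 K/W
R_gypsum plaster = L/(kA) = 0.04/(0.176×21) = 0.01082 K/W
R_total = 0.1069 K/W;  Q = ΔT/R_total = 19/0.1069 = 177.7 W
T_interface = T_inner − Q·ΣR(inner→interface) = 22 − 178×0.09608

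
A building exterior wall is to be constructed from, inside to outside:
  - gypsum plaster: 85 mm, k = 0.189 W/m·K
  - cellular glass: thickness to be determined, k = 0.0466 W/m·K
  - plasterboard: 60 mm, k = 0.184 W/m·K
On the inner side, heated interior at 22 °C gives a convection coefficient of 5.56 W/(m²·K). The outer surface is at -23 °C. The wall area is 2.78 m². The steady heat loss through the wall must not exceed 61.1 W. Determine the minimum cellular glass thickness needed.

L ≈ 50.9 mm

Thermal resistances in series:
R_inner film = 1/(h_i·A) = 1/(5.56×2.78) = 0.0647 K/W
R_gypsum plaster = L/(kA) = 0.085/(0.189×2.78) = 0.1618 K/W
R_plasterboard = L/(kA) = 0.06/(0.184×2.78) = 0.1173 K/W
Sum of the known resistances R_other = 0.3438 K/W
Required total resistance R_tot = ΔT/Q_allow = 45/61.1 = 0.7365 K/W
R_cellular glass = R_tot − R_other = 0.3927 K/W
L = R·k·A = 0.3927×0.0466×2.78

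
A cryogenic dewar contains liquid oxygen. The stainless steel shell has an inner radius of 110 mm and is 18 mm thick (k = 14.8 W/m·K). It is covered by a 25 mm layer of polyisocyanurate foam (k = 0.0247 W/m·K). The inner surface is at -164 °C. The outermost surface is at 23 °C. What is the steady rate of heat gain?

Radial (spherical) resistances in series:
R_stainless steel shell = (1/0.11 − 1/0.128)/(4π×14.8) = 0.006874 K/W
R_polyisocyanurate foam = (1/0.128 − 1/0.153)/(4π×0.0247) = 4.113 K/W
R_total = 4.12 K/W
Q = ΔT/R_total = 187/4.12

Q ≈ 45.4 W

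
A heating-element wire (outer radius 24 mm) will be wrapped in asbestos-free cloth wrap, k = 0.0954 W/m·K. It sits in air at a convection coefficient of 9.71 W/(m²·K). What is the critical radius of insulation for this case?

For a cylinder r_cr = k/h = 0.0954/9.71
r_cr = 9.82 mm; since the bare radius (24 mm) is above r_cr, any added insulation will reduce heat loss.

r_cr ≈ 9.82 mm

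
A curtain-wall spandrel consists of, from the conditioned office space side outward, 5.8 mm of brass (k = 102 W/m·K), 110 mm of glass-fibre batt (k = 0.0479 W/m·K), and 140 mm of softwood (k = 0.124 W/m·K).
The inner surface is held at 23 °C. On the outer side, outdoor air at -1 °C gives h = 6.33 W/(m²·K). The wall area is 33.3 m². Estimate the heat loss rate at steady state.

Using the resistance-network approach (series):
R_brass = L/(kA) = 0.0058/(102×33.3) = 1.708×10^-6 K/W
R_glass-fibre batt = L/(kA) = 0.11/(0.0479×33.3) = 0.06896 K/W
R_softwood = L/(kA) = 0.14/(0.124×33.3) = 0.0339 K/W
R_outer film = 1/(h_o·A) = 1/(6.33×33.3) = 0.004744 K/W
R_total = 0.1076 K/W
Q = ΔT / R_total = 24 / 0.1076

Q ≈ 223 W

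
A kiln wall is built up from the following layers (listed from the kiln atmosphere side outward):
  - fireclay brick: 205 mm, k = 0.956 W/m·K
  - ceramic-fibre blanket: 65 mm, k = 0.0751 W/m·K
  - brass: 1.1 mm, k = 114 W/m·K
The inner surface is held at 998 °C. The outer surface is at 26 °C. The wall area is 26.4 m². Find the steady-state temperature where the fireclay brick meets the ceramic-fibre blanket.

T ≈ 805 °C

Treating each layer as a thermal resistance in series:
R_fireclay brick = L/(kA) = 0.205/(0.956×26.4) = 0.008123 K/W
R_ceramic-fibre blanket = L/(kA) = 0.065/(0.0751×26.4) = 0.03278 K/W
R_brass = L/(kA) = 0.0011/(114×26.4) = 3.655×10^-7 K/W
R_total = 0.04091 K/W;  Q = ΔT/R_total = 972/0.04091 = 23760 W
T_interface = T_inner − Q·ΣR(inner→interface) = 998 − 23800×0.008123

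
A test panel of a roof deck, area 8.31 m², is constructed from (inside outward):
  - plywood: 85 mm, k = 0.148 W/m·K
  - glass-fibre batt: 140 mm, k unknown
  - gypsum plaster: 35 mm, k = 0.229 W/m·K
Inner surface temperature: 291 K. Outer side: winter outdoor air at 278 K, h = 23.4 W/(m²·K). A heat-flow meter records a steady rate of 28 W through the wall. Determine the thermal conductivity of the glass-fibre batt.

k ≈ 0.0453 W/(m·K)

Model the wall as resistances in series:
R_plywood = L/(kA) = 0.085/(0.148×8.31) = 0.06911 K/W
R_gypsum plaster = L/(kA) = 0.035/(0.229×8.31) = 0.01839 K/W
R_outer film = 1/(h_o·A) = 1/(23.4×8.31) = 0.005143 K/W
Sum of known resistances R_other = 0.09265 K/W
Total R = ΔT/Q = 13/28 = 0.4643 K/W
R_glass-fibre batt = R_total − R_other = 0.3716 K/W
k = L/(R·A) = 0.14/(0.3716×8.31)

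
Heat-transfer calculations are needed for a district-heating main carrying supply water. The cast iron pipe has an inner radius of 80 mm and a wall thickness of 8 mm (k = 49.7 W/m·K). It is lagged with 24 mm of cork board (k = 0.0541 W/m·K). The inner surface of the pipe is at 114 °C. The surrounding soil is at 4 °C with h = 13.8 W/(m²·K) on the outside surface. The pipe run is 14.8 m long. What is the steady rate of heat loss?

For a radial system each layer contributes R = ln(r_out/r_in)/(2πkL); films add R = 1/(hA).
R_cast iron pipe wall = ln(88/80)/(2π×49.7×14.8) = 2.062×10^-5 K/W
R_cork board = ln(112/88)/(2π×0.0541×14.8) = 0.04794 K/W
R_outer film = 1/(h_o·2πr_oL) = 1/(13.8×2π×0.112×14.8) = 0.006958 K/W
R_total = 0.05492 K/W
Q = ΔT/R_total = 110/0.05492

Q ≈ 2000 W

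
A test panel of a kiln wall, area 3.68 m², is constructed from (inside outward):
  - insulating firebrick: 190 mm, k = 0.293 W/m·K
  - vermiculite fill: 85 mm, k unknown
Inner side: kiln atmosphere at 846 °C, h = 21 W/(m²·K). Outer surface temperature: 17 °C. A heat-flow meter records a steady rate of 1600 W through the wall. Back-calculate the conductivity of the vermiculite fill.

Series thermal resistances:
R_inner film = 1/(h_i·A) = 1/(21×3.68) = 0.01294 K/W
R_insulating firebrick = L/(kA) = 0.19/(0.293×3.68) = 0.1762 K/W
Sum of known resistances R_other = 0.1892 K/W
Total R = ΔT/Q = 829/1600 = 0.5181 K/W
R_vermiculite fill = R_total − R_other = 0.329 K/W
k = L/(R·A) = 0.085/(0.329×3.68)

k ≈ 0.0702 W/(m·K)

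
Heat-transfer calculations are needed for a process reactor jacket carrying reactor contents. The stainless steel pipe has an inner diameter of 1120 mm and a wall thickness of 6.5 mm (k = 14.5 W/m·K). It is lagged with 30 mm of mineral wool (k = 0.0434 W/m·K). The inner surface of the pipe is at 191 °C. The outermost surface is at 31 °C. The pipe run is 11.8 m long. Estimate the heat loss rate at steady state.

Per-layer cylindrical resistances, series-summed:
R_stainless steel pipe wall = ln(566.5/560)/(2π×14.5×11.8) = 1.073×10^-5 K/W
R_mineral wool = ln(596.5/566.5)/(2π×0.0434×11.8) = 0.01604 K/W
R_total = 0.01605 K/W
Q = ΔT/R_total = 160/0.01605

Q ≈ 9970 W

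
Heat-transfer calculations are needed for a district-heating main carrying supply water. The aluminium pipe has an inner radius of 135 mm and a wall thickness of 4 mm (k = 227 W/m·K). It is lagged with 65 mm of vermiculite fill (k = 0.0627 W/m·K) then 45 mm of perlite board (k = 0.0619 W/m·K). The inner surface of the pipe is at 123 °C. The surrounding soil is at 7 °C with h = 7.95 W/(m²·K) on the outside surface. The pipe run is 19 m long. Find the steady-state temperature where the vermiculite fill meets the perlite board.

T ≈ 50.9 °C

Cylindrical conduction, so R = ln(r₂/r₁)/(2πkL) per layer, in series:
R_aluminium pipe wall = ln(139/135)/(2π×227×19) = 1.077×10^-6 K/W
R_vermiculite fill = ln(204/139)/(2π×0.0627×19) = 0.05125 K/W
R_perlite board = ln(249/204)/(2π×0.0619×19) = 0.02697 K/W
R_outer film = 1/(h_o·2πr_oL) = 1/(7.95×2π×0.249×19) = 0.004232 K/W
R_total = 0.08246 K/W
Q = ΔT/R_total = 116/0.08246
Q = 1410 W
T_interface = T_inner − Q·ΣR(inner→interface) = 123 − 1410×0.05126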